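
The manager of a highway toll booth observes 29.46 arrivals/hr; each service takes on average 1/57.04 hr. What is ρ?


ρ = λ/μ = 29.46/57.04 = 0.5165

Final: 0.5165


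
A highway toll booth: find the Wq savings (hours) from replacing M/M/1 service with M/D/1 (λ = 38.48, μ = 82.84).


ρ = 38.48/82.84 = 0.4645
Wq(M/M/1) = ρ/(μ−λ) = 0.4645/44.36 = 0.01047 hr
Wq(M/D/1) = ρ/(2(μ−λ)) = 0.005236 hr
Savings = 0.01047 − 0.005236 = 0.005236 hr

Final: 0.005236 hr


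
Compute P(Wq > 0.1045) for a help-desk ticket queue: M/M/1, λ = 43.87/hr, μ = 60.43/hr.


ρ = 43.87/60.43 = 0.7260
P(Wq > t) = ρ·e^{−(μ−λ)t} = 0.7260·e^{−1.7305}
= 0.7260·0.177192 = 0.128635

Final: 0.128635


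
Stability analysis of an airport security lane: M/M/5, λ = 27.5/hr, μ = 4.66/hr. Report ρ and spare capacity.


Total capacity cμ = 5·4.66 = 23.30/hr
ρ = λ/(cμ) = 27.5/23.30 = 1.1803
Stable ⇔ ρ < 1: NO
Spare capacity = cμ − λ = 23.30 − 27.5 = -4.20/hr

Final: ρ = 1.1803; unstable; margin = -4.20/hr


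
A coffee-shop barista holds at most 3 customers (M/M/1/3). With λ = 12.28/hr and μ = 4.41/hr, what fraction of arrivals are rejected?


ρ = λ/μ = 12.28/4.41 = 2.7846
P_K = (1−ρ)ρ^K/(1−ρ^(K+1)) = (-1.7846·21.591327)/(1 − 60.122788)
= -38.531461/-59.122788 = 0.651719

Final: 0.651719


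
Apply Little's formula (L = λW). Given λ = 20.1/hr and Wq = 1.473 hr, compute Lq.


Lq = λWq = 20.1·1.473 = 29.6073

Final: 29.6073


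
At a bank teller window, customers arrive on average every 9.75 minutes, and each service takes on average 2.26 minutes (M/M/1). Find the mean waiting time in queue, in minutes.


λ = 60/9.75 = 6.1538 /hr
μ = 60/2.26 = 26.5487 /hr
ρ = λ/μ = 6.1538/26.5487 = 0.2318
Wq = ρ/(μ−λ) = 0.2318/(26.5487−6.1538) = 0.01137 hr
In minutes: 0.01137·60 = 0.6819 min

Final: 0.6819 min


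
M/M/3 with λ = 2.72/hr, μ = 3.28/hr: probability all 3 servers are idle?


a = λ/μ = 2.72/3.28 = 0.8293; ρ = a/c = 0.2764
Σ_{k=0}^{2} a^k/k! (terms k=0..2) = 1.00000 + 0.82927 + 0.34384 = 2.17311
Tail: a^3/(3!(1−ρ)) = 0.57028/(6·0.7236) = 0.13136
P₀ = 1/(2.17311 + 0.13136) = 1/2.30447 = 0.433940

Final: 0.433940


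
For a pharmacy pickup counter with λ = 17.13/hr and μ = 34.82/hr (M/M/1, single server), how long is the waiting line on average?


ρ = 17.13/34.82 = 0.4920
Lq = ρ²/(1−ρ) = 0.2420/0.5080 = 0.4764

Final: 0.4764


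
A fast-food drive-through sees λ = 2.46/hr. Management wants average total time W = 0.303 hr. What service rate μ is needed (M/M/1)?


W = 1/(μ−λ) ⇒ μ − λ = 1/W = 1/0.303 = 3.3003
μ = λ + 1/W = 2.46 + 3.3003 = 5.7603 per hr

Final: 5.7603 /hr


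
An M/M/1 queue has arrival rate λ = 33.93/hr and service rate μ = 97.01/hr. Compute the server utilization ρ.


ρ = λ/μ = 33.93/97.01 = 0.3498

Final: 0.3498


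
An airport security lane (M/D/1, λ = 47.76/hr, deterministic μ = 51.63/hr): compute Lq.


ρ = 47.76/51.63 = 0.9250
M/D/1: Lq = ρ²/(2(1−ρ)) = 0.8557/(2·0.07496) = 5.70802

Final: 5.70802


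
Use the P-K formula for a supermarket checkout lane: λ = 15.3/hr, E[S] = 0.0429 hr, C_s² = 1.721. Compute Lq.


ρ = λ·E[S] = 15.3·0.0429 = 0.6564
Lq = ρ²(1+C_s²)/(2(1−ρ)) = 0.4308·(1+1.721)/(2·0.3436)
= 0.4308·2.7210/0.6873 = 1.70571

Final: 1.70571


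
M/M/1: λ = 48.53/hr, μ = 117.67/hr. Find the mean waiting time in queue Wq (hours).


ρ = 48.53/117.67 = 0.4124
Wq = ρ/(μ−λ) = 0.4124/(117.67 − 48.53) = 0.4124/69.14 = 0.005965 hr

Final: 0.005965 hr


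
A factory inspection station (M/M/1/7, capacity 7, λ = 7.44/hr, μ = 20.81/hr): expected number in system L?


ρ = 7.44/20.81 = 0.3575
L = ρ[1 − (K+1)ρ^K + Kρ^(K+1)] / [(1−ρ)(1−ρ^(K+1))]
Numerator: 0.3575·(1 − 8·0.0007466 + 7·0.0002669) = 0.356053
Denominator: (0.6425)·(0.999733) = 0.642308
L = 0.356053/0.642308 = 0.5543

Final: 0.5543


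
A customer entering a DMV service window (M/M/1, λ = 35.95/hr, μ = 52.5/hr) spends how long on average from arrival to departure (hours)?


W = 1/(μ−λ) = 1/(52.5 − 35.95) = 1/16.55 = 0.06042 hr

Final: 0.06042 hr


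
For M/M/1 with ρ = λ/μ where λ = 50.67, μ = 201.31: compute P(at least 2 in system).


ρ = 50.67/201.31 = 0.2517
P(N ≥ n) = ρ^n = 0.2517^2 = 0.063354

Final: 0.063354


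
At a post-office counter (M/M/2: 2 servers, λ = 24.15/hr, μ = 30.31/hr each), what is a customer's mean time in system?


a = 0.7968; ρ = 0.3984; P₀ = 0.430223
Lq = P₀·a^c·ρ/(c!(1−ρ)²) = 0.15031
Wq = Lq/λ = 0.15031/24.15 = 0.006224 hr
W = Wq + 1/μ = 0.006224 + 0.03299 = 0.03922 hr

Final: 0.03922 hr


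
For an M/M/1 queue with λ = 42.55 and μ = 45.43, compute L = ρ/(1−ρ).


ρ = λ/μ = 42.55/45.43 = 0.9366
L = ρ/(1−ρ) = 0.9366/(1 − 0.9366) = 0.9366/0.06339 = 14.7743

Final: 14.7743


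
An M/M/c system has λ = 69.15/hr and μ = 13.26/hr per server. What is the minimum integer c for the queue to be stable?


Stability requires cμ > λ ⇔ c > λ/μ.
λ/μ = 69.15/13.26 = 5.2149
Minimum integer c = ⌊5.2149⌋ + 1 = 6
Check: 6·13.26 = 79.56 > 69.15, while 5·13.26 = 66.30 ≤ 69.15

Final: 6 servers


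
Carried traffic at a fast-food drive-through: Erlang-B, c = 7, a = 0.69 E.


B(7,0.69) = 0.000007411 (Erlang-B)
Carried load = a(1 − B) = 0.69·(1 − 0.000007411) = 0.69·0.999993 = 0.6900 E

Final: 0.6900 Erlangs


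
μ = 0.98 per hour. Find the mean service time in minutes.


Mean service time = 1/μ = 1/0.98 hour = 1.02041 hour
In minutes: 1.02041 × 60 = 61.2245 min

Final: 61.2245 min


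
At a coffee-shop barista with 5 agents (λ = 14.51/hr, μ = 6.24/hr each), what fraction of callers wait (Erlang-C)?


a = λ/μ = 2.3253; ρ = a/5 = 0.4651
P₀ = 0.096138 (from M/M/c formula)
C(c,a) = [a^c/(c!(1−ρ))]·P₀ = [67.98516/(120·0.5349)]·0.096138
= 1.05909·0.096138 = 0.101818

Final: 0.101818


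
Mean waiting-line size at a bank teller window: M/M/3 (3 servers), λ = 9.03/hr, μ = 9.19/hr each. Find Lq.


a = λ/μ = 0.9826; ρ = a/3 = 0.3275
P₀ = 0.370308
Lq = P₀·a^c·ρ / (c!·(1−ρ)²) = 0.370308·0.94867·0.3275/(6·0.45222)
= 0.04241

Final: 0.04241


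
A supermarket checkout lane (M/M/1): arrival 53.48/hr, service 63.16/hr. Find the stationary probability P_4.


ρ = 53.48/63.16 = 0.8467
P_n = (1−ρ)·ρ^n = (1 − 0.8467)·0.8467^4 = 0.1533·0.514040 = 0.078783

Final: 0.078783


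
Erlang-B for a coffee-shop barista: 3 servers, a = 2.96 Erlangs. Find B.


B(c,a) = (a^c/c!) / Σ_{k=0}^{c} a^k/k!
a^3/3! = 4.322389
Σ terms (k=0..3): 1.00000 + 2.96000 + 4.38080 + 4.32239 = 12.663189
B = 4.322389/12.663189 = 0.341335

Final: 0.341335


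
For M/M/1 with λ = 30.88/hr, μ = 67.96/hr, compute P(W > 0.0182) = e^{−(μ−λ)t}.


W ~ Exponential(μ−λ) for M/M/1.
μ − λ = 67.96 − 30.88 = 37.0800
P(W > t) = e^{−(μ−λ)t} = e^{−0.6749} = 0.509230

Final: 0.509230


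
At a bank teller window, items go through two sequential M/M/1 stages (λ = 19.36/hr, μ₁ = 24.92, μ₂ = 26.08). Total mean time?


Each node sees arrival rate λ = 19.36/hr (tandem ⇒ throughput preserved).
W₁ = 1/(μ₁−λ) = 1/(24.92−19.36) = 0.17986 hr
W₂ = 1/(μ₂−λ) = 1/(26.08−19.36) = 0.14881 hr
W_total = W₁ + W₂ = 0.17986 + 0.14881 = 0.32867 hr

Final: 0.32867 hr


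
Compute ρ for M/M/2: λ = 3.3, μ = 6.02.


ρ = λ/(cμ) = 3.3/(2·6.02) = 3.3/12.04 = 0.2741

Final: 0.2741


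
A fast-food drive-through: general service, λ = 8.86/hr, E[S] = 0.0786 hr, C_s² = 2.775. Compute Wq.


ρ = λ·E[S] = 8.86·0.0786 = 0.6964
E[S²] = E[S]²(1+C_s²) = 0.0786²·(1+2.775) = 0.023322
Wq = λ·E[S²]/(2(1−ρ)) = 8.86·0.023322/(2·0.3036) = 0.34030 hr

Final: 0.34030 hr


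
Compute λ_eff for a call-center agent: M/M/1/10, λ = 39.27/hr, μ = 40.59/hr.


ρ = 0.9675; P_K = (1−ρ)ρ^10/(1−ρ^11) = 0.076638
λ_eff = λ(1 − P_K) = 39.27·(1 − 0.076638) = 39.27·0.923362 = 36.2604 /hr

Final: 36.2604 /hr


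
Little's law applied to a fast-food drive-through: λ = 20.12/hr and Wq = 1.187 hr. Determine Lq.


Lq = λWq = 20.12·1.187 = 23.8824

Final: 23.8824


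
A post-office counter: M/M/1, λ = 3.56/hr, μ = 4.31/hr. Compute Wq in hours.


ρ = 3.56/4.31 = 0.8260
Wq = ρ/(μ−λ) = 0.8260/(4.31 − 3.56) = 0.8260/0.7500 = 1.1013 hr

Final: 1.1013 hr


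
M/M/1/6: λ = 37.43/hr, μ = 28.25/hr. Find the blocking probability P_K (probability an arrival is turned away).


ρ = λ/μ = 37.43/28.25 = 1.3250
P_K = (1−ρ)ρ^K/(1−ρ^(K+1)) = (-0.3250·5.410137)/(1 − 7.168192)
= -1.758055/-6.168192 = 0.285020

Final: 0.285020


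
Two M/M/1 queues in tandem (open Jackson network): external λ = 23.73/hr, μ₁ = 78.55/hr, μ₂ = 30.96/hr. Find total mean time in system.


Each node sees arrival rate λ = 23.73/hr (tandem ⇒ throughput preserved).
W₁ = 1/(μ₁−λ) = 1/(78.55−23.73) = 0.01824 hr
W₂ = 1/(μ₂−λ) = 1/(30.96−23.73) = 0.13831 hr
W_total = W₁ + W₂ = 0.01824 + 0.13831 = 0.15655 hr

Final: 0.15655 hr


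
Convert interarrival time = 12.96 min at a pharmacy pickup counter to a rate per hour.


λ = 1/(interarrival time) in consistent units.
1 hour = 60 min, so λ = 60/12.96 = 4.6296 per hour

Final: 4.6296 /hr


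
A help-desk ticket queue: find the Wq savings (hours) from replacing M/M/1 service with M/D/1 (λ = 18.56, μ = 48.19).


ρ = 18.56/48.19 = 0.3851
Wq(M/M/1) = ρ/(μ−λ) = 0.3851/29.63 = 0.01300 hr
Wq(M/D/1) = ρ/(2(μ−λ)) = 0.006499 hr
Savings = 0.01300 − 0.006499 = 0.006499 hr

Final: 0.006499 hr


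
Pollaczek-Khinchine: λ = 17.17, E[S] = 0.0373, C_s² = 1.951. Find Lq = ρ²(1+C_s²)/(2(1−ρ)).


ρ = λ·E[S] = 17.17·0.0373 = 0.6404
Lq = ρ²(1+C_s²)/(2(1−ρ)) = 0.4102·(1+1.951)/(2·0.3596)
= 0.4102·2.9510/0.7191 = 1.68317

Final: 1.68317


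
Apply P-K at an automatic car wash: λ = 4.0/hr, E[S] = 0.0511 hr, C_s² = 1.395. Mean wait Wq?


ρ = λ·E[S] = 4.0·0.0511 = 0.2044
E[S²] = E[S]²(1+C_s²) = 0.0511²·(1+1.395) = 0.006254
Wq = λ·E[S²]/(2(1−ρ)) = 4.0·0.006254/(2·0.7956) = 0.01572 hr

Final: 0.01572 hr


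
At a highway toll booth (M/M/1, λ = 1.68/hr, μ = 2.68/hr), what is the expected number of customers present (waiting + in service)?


ρ = λ/μ = 1.68/2.68 = 0.6269
L = ρ/(1−ρ) = 0.6269/(1 − 0.6269) = 0.6269/0.3731 = 1.6800

Final: 1.6800


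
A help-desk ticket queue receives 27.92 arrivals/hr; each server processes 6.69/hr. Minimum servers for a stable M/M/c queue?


Stability requires cμ > λ ⇔ c > λ/μ.
λ/μ = 27.92/6.69 = 4.1734
Minimum integer c = ⌊4.1734⌋ + 1 = 5
Check: 5·6.69 = 33.45 > 27.92, while 4·6.69 = 26.76 ≤ 27.92

Final: 5 servers


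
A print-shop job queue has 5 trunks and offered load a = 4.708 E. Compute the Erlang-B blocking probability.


B(c,a) = (a^c/c!) / Σ_{k=0}^{c} a^k/k!
a^5/5! = 19.275295
Σ terms (k=0..5): 1.00000 + 4.70800 + 11.08263 + 17.39234 + 20.47079 + 19.27529 = 73.929059
B = 19.275295/73.929059 = 0.260727

Final: 0.260727


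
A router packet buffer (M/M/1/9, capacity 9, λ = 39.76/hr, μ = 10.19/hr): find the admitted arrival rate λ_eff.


ρ = 3.9019; P_K = (1−ρ)ρ^9/(1−ρ^10) = 0.743713
λ_eff = λ(1 − P_K) = 39.76·(1 − 0.743713) = 39.76·0.256287 = 10.1900 /hr

Final: 10.1900 /hr


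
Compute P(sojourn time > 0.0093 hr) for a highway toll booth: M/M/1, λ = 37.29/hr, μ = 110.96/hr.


W ~ Exponential(μ−λ) for M/M/1.
μ − λ = 110.96 − 37.29 = 73.6700
P(W > t) = e^{−(μ−λ)t} = e^{−0.6851} = 0.504024

Final: 0.504024


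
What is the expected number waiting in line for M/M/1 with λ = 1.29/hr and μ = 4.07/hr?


ρ = 1.29/4.07 = 0.3170
Lq = ρ²/(1−ρ) = 0.1005/0.6830 = 0.1471

Final: 0.1471


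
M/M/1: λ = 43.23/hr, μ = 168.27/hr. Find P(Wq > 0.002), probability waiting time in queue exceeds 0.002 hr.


ρ = 43.23/168.27 = 0.2569
P(Wq > t) = ρ·e^{−(μ−λ)t} = 0.2569·e^{−0.2501}
= 0.2569·0.778738 = 0.200065

Final: 0.200065


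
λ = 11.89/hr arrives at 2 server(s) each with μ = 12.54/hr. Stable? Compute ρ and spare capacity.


Total capacity cμ = 2·12.54 = 25.08/hr
ρ = λ/(cμ) = 11.89/25.08 = 0.4741
Stable ⇔ ρ < 1: YES
Spare capacity = cμ − λ = 25.08 − 11.89 = 13.19/hr

Final: ρ = 0.4741; stable; margin = 13.19/hr


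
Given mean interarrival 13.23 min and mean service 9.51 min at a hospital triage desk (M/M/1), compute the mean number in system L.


λ = 60/13.23 = 4.5351 /hr
μ = 60/9.51 = 6.3091 /hr
ρ = λ/μ = 4.5351/6.3091 = 0.7188
L = ρ/(1−ρ) = 0.7188/0.2812 = 2.5565

Final: 2.5565


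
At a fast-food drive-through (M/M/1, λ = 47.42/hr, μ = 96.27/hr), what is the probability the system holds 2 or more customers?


ρ = 47.42/96.27 = 0.4926
P(N ≥ n) = ρ^n = 0.4926^2 = 0.242628

Final: 0.242628


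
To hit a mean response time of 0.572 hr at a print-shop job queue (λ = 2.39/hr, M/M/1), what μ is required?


W = 1/(μ−λ) ⇒ μ − λ = 1/W = 1/0.572 = 1.7483
μ = λ + 1/W = 2.39 + 1.7483 = 4.1383 per hr

Final: 4.1383 /hr


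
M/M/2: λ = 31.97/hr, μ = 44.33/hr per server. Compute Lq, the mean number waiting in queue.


a = λ/μ = 0.7212; ρ = a/2 = 0.3606
P₀ = 0.469949
Lq = P₀·a^c·ρ / (c!·(1−ρ)²) = 0.469949·0.52010·0.3606/(2·0.40884)
= 0.10779

Final: 0.10779


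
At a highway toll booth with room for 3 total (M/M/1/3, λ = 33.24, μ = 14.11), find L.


ρ = 33.24/14.11 = 2.3558
L = ρ[1 − (K+1)ρ^K + Kρ^(K+1)] / [(1−ρ)(1−ρ^(K+1))]
Numerator: 2.3558·(1 − 4·13.073805 + 3·30.798957) = 96.826283
Denominator: (-1.3558)·(-29.798957) = 40.400712
L = 96.826283/40.400712 = 2.3966

Final: 2.3966


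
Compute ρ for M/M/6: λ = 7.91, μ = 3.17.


ρ = λ/(cμ) = 7.91/(6·3.17) = 7.91/19.02 = 0.4159

Final: 0.4159


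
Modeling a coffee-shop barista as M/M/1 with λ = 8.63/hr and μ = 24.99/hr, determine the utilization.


ρ = λ/μ = 8.63/24.99 = 0.3453

Final: 0.3453


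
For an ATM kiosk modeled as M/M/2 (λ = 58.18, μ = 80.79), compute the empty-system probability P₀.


a = λ/μ = 58.18/80.79 = 0.7201; ρ = a/c = 0.3601
Σ_{k=0}^{1} a^k/k! (terms k=0..1) = 1.00000 + 0.72014 = 1.72014
Tail: a^2/(2!(1−ρ)) = 0.51860/(2·0.6399) = 0.40520
P₀ = 1/(1.72014 + 0.40520) = 1/2.12534 = 0.470513

Final: 0.470513


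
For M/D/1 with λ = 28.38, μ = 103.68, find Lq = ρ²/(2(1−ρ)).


ρ = 28.38/103.68 = 0.2737
M/D/1: Lq = ρ²/(2(1−ρ)) = 0.07493/(2·0.7263) = 0.05158

Final: 0.05158


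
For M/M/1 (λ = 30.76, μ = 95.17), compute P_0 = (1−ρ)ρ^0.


ρ = 30.76/95.17 = 0.3232
P_n = (1−ρ)·ρ^n = (1 − 0.3232)·0.3232^0 = 0.6768·1.000000 = 0.676789

Final: 0.676789


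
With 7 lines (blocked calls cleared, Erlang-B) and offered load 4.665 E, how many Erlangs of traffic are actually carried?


B(7,4.665) = 0.099928 (Erlang-B)
Carried load = a(1 − B) = 4.665·(1 − 0.099928) = 4.665·0.900072 = 4.1988 E

Final: 4.1988 Erlangs


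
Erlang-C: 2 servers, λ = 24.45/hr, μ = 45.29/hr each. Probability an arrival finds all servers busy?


a = λ/μ = 0.5399; ρ = a/2 = 0.2699
P₀ = 0.574894 (from M/M/c formula)
C(c,a) = [a^c/(c!(1−ρ))]·P₀ = [0.29144/(2·0.7301)]·0.574894
= 0.19960·0.574894 = 0.114748

Final: 0.114748


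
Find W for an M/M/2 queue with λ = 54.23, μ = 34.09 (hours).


a = 1.5908; ρ = 0.7954; P₀ = 0.113961
Lq = P₀·a^c·ρ/(c!(1−ρ)²) = 2.73969
Wq = Lq/λ = 2.73969/54.23 = 0.05052 hr
W = Wq + 1/μ = 0.05052 + 0.02933 = 0.07985 hr

Final: 0.07985 hr


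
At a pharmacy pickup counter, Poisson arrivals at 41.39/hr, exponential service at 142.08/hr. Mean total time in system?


W = 1/(μ−λ) = 1/(142.08 − 41.39) = 1/100.69 = 0.009931 hr

Final: 0.009931 hr


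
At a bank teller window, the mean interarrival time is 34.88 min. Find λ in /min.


λ = 1/(interarrival time) in consistent units.
1 minute = 1 min, so λ = 1/34.88 = 0.02867 per minute

Final: 0.02867 /min


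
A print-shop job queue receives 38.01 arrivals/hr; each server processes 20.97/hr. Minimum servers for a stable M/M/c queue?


Stability requires cμ > λ ⇔ c > λ/μ.
λ/μ = 38.01/20.97 = 1.8126
Minimum integer c = ⌊1.8126⌋ + 1 = 2
Check: 2·20.97 = 41.94 > 38.01, while 1·20.97 = 20.97 ≤ 38.01

Final: 2 servers


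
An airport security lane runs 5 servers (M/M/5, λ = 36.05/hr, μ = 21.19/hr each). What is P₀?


a = λ/μ = 36.05/21.19 = 1.7013; ρ = a/c = 0.3403
Σ_{k=0}^{4} a^k/k! (terms k=0..4) = 1.00000 + 1.70127 + 1.44717 + 0.82068 + 0.34905 = 5.31817
Tail: a^5/(5!(1−ρ)) = 14.25186/(120·0.6597) = 0.18002
P₀ = 1/(5.31817 + 0.18002) = 1/5.49818 = 0.181878

Final: 0.181878


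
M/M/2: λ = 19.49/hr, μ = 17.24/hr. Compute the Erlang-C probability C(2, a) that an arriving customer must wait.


a = λ/μ = 1.1305; ρ = a/2 = 0.5653
P₀ = 0.277747 (from M/M/c formula)
C(c,a) = [a^c/(c!(1−ρ))]·P₀ = [1.27805/(2·0.4347)]·0.277747
= 1.46989·0.277747 = 0.408257

Final: 0.408257


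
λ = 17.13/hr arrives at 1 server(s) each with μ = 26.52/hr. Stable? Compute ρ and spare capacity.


Total capacity cμ = 1·26.52 = 26.52/hr
ρ = λ/(cμ) = 17.13/26.52 = 0.6459
Stable ⇔ ρ < 1: YES
Spare capacity = cμ − λ = 26.52 − 17.13 = 9.39/hr

Final: ρ = 0.6459; stable; margin = 9.39/hr


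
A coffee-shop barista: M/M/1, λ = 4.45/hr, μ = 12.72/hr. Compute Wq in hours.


ρ = 4.45/12.72 = 0.3498
Wq = ρ/(μ−λ) = 0.3498/(12.72 − 4.45) = 0.3498/8.27 = 0.04230 hr

Final: 0.04230 hr


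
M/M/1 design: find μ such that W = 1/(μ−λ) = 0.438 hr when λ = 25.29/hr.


W = 1/(μ−λ) ⇒ μ − λ = 1/W = 1/0.438 = 2.2831
μ = λ + 1/W = 25.29 + 2.2831 = 27.5731 per hr

Final: 27.5731 /hr


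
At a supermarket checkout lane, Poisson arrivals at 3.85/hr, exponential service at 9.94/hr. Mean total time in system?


W = 1/(μ−λ) = 1/(9.94 − 3.85) = 1/6.09 = 0.1642 hr

Final: 0.1642 hr


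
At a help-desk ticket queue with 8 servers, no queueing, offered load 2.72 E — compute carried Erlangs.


B(8,2.72) = 0.004905 (Erlang-B)
Carried load = a(1 − B) = 2.72·(1 − 0.004905) = 2.72·0.995095 = 2.7067 E

Final: 2.7067 Erlangs


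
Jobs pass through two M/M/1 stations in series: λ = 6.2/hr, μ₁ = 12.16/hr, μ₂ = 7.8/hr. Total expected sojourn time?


Each node sees arrival rate λ = 6.2/hr (tandem ⇒ throughput preserved).
W₁ = 1/(μ₁−λ) = 1/(12.16−6.2) = 0.16779 hr
W₂ = 1/(μ₂−λ) = 1/(7.8−6.2) = 0.62500 hr
W_total = W₁ + W₂ = 0.16779 + 0.62500 = 0.79279 hr

Final: 0.79279 hr


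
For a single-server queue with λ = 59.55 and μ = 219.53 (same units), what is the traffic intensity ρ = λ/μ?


ρ = λ/μ = 59.55/219.53 = 0.2713

Final: 0.2713


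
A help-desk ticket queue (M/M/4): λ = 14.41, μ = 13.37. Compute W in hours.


a = 1.0778; ρ = 0.2694; P₀ = 0.339648
Lq = P₀·a^c·ρ/(c!(1−ρ)²) = 0.009641
Wq = Lq/λ = 0.009641/14.41 = 0.0006690 hr
W = Wq + 1/μ = 0.0006690 + 0.07479 = 0.07546 hr

Final: 0.07546 hr


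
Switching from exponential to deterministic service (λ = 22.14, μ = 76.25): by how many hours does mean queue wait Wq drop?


ρ = 22.14/76.25 = 0.2904
Wq(M/M/1) = ρ/(μ−λ) = 0.2904/54.11 = 0.005366 hr
Wq(M/D/1) = ρ/(2(μ−λ)) = 0.002683 hr
Savings = 0.005366 − 0.002683 = 0.002683 hr

Final: 0.002683 hr


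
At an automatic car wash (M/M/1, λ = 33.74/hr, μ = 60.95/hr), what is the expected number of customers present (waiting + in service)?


ρ = λ/μ = 33.74/60.95 = 0.5536
L = ρ/(1−ρ) = 0.5536/(1 − 0.5536) = 0.5536/0.4464 = 1.2400

Final: 1.2400


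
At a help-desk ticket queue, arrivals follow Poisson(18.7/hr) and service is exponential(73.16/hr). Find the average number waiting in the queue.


ρ = 18.7/73.16 = 0.2556
Lq = ρ²/(1−ρ) = 0.06533/0.7444 = 0.08777

Final: 0.08777


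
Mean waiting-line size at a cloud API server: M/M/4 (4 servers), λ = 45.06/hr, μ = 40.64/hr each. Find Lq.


a = λ/μ = 1.1088; ρ = a/4 = 0.2772
P₀ = 0.329193
Lq = P₀·a^c·ρ / (c!·(1−ρ)²) = 0.329193·1.51130·0.2772/(24·0.52245)
= 0.01100

Final: 0.01100


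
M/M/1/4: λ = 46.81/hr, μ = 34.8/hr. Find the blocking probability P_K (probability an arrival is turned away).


ρ = λ/μ = 46.81/34.8 = 1.3451
P_K = (1−ρ)ρ^K/(1−ρ^(K+1)) = (-0.3451·3.273690)/(1 − 4.403490)
= -1.129799/-3.403490 = 0.331953

Final: 0.331953


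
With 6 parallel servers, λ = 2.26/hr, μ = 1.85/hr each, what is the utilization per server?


ρ = λ/(cμ) = 2.26/(6·1.85) = 2.26/11.10 = 0.2036

Final: 0.2036


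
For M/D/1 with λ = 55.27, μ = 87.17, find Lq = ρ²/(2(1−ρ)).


ρ = 55.27/87.17 = 0.6340
M/D/1: Lq = ρ²/(2(1−ρ)) = 0.4020/(2·0.3660) = 0.54928

Final: 0.54928


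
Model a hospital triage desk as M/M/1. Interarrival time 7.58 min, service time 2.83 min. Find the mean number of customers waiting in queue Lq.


λ = 60/7.58 = 7.9156 /hr
μ = 60/2.83 = 21.2014 /hr
ρ = λ/μ = 7.9156/21.2014 = 0.3734
Lq = ρ²/(1−ρ) = 0.1394/0.6266 = 0.2224

Final: 0.2224


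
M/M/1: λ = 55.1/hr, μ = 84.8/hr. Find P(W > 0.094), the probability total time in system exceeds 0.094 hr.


W ~ Exponential(μ−λ) for M/M/1.
μ − λ = 84.8 − 55.1 = 29.7000
P(W > t) = e^{−(μ−λ)t} = e^{−2.7918} = 0.061311

Final: 0.061311


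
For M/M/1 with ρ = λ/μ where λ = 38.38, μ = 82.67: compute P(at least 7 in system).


ρ = 38.38/82.67 = 0.4643
P(N ≥ n) = ρ^n = 0.4643^7 = 0.004648

Final: 0.004648


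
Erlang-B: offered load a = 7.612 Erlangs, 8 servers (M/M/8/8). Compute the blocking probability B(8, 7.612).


B(c,a) = (a^c/c!) / Σ_{k=0}^{c} a^k/k!
a^8/8! = 279.556577
Σ terms (k=0..8): 1.00000 + 7.61200 + 28.97127 + 73.50977 + 139.88910 + 212.96717 + 270.18434 + 293.80618 + 279.55658 = 1307.496410
B = 279.556577/1307.496410 = 0.213811

Final: 0.213811


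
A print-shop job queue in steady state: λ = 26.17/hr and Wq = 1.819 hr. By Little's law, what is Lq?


Lq = λWq = 26.17·1.819 = 47.6032

Final: 47.6032


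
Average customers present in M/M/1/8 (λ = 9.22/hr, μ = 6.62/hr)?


ρ = 9.22/6.62 = 1.3927
L = ρ[1 − (K+1)ρ^K + Kρ^(K+1)] / [(1−ρ)(1−ρ^(K+1))]
Numerator: 1.3927·(1 − 9·14.157398 + 8·19.717706) = 43.627956
Denominator: (-0.3927)·(-18.717706) = 7.351365
L = 43.627956/7.351365 = 5.9347

Final: 5.9347


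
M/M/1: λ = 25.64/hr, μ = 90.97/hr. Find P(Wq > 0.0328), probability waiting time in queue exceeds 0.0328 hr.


ρ = 25.64/90.97 = 0.2819
P(Wq > t) = ρ·e^{−(μ−λ)t} = 0.2819·e^{−2.1428}
= 0.2819·0.117323 = 0.033068

Final: 0.033068


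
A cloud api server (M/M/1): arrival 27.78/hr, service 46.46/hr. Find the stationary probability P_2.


ρ = 27.78/46.46 = 0.5979
P_n = (1−ρ)·ρ^n = (1 − 0.5979)·0.5979^2 = 0.4021·0.357525 = 0.143749

Final: 0.143749


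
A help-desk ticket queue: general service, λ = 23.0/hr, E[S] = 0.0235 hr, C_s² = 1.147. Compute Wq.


ρ = λ·E[S] = 23.0·0.0235 = 0.5405
E[S²] = E[S]²(1+C_s²) = 0.0235²·(1+1.147) = 0.001186
Wq = λ·E[S²]/(2(1−ρ)) = 23.0·0.001186/(2·0.4595) = 0.02967 hr

Final: 0.02967 hr


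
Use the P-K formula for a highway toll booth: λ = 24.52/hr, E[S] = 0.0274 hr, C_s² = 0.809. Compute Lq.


ρ = λ·E[S] = 24.52·0.0274 = 0.6718
Lq = ρ²(1+C_s²)/(2(1−ρ)) = 0.4514·(1+0.809)/(2·0.3282)
= 0.4514·1.8090/0.6563 = 1.24416

Final: 1.24416


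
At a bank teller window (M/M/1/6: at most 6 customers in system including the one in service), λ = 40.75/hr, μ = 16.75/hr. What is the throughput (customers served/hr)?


ρ = 2.4328; P_K = (1−ρ)ρ^6/(1−ρ^7) = 0.590127
λ_eff = λ(1 − P_K) = 40.75·(1 − 0.590127) = 40.75·0.409873 = 16.7023 /hr

Final: 16.7023 /hr


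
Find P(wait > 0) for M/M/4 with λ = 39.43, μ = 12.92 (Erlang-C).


a = λ/μ = 3.0519; ρ = a/4 = 0.7630
P₀ = 0.034849 (from M/M/c formula)
C(c,a) = [a^c/(c!(1−ρ))]·P₀ = [86.74752/(24·0.2370)]·0.034849
= 15.24868·0.034849 = 0.531408

Final: 0.531408


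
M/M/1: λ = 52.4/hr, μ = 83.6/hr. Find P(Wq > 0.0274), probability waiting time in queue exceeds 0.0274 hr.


ρ = 52.4/83.6 = 0.6268
P(Wq > t) = ρ·e^{−(μ−λ)t} = 0.6268·e^{−0.8549}
= 0.6268·0.425334 = 0.266597

Final: 0.266597


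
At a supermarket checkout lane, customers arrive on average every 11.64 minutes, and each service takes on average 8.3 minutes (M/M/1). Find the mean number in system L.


λ = 60/11.64 = 5.1546 /hr
μ = 60/8.3 = 7.2289 /hr
ρ = λ/μ = 5.1546/7.2289 = 0.7131
L = ρ/(1−ρ) = 0.7131/0.2869 = 2.4850

Final: 2.4850


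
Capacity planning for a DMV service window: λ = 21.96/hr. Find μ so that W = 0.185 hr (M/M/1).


W = 1/(μ−λ) ⇒ μ − λ = 1/W = 1/0.185 = 5.4054
μ = λ + 1/W = 21.96 + 5.4054 = 27.3654 per hr

Final: 27.3654 /hr


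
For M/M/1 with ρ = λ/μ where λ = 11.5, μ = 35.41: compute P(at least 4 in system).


ρ = 11.5/35.41 = 0.3248
P(N ≥ n) = ρ^n = 0.3248^4 = 0.011125

Final: 0.011125


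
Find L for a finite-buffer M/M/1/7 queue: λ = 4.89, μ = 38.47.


ρ = 4.89/38.47 = 0.1271
L = ρ[1 − (K+1)ρ^K + Kρ^(K+1)] / [(1−ρ)(1−ρ^(K+1))]
Numerator: 0.1271·(1 − 8·0.0000005362 + 7·0.00000006815) = 0.127112
Denominator: (0.8729)·(1.000000) = 0.872888
L = 0.127112/0.872888 = 0.1456

Final: 0.1456


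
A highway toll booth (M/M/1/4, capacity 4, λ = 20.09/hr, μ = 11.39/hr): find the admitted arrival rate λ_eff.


ρ = 1.7638; P_K = (1−ρ)ρ^4/(1−ρ^5) = 0.459996
λ_eff = λ(1 − P_K) = 20.09·(1 − 0.459996) = 20.09·0.540004 = 10.8487 /hr

Final: 10.8487 /hr


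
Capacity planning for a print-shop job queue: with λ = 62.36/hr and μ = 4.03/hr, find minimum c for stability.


Stability requires cμ > λ ⇔ c > λ/μ.
λ/μ = 62.36/4.03 = 15.4739
Minimum integer c = ⌊15.4739⌋ + 1 = 16
Check: 16·4.03 = 64.48 > 62.36, while 15·4.03 = 60.45 ≤ 62.36

Final: 16 servers


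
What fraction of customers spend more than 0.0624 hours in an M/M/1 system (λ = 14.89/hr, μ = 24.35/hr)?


W ~ Exponential(μ−λ) for M/M/1.
μ − λ = 24.35 − 14.89 = 9.4600
P(W > t) = e^{−(μ−λ)t} = e^{−0.5903} = 0.554159

Final: 0.554159


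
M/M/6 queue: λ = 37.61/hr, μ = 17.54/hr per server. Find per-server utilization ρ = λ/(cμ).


ρ = λ/(cμ) = 37.61/(6·17.54) = 37.61/105.24 = 0.3574

Final: 0.3574


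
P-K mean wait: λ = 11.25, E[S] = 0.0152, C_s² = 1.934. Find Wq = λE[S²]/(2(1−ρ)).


ρ = λ·E[S] = 11.25·0.0152 = 0.1710
E[S²] = E[S]²(1+C_s²) = 0.0152²·(1+1.934) = 0.0006779
Wq = λ·E[S²]/(2(1−ρ)) = 11.25·0.0006779/(2·0.8290) = 0.004600 hr

Final: 0.004600 hr


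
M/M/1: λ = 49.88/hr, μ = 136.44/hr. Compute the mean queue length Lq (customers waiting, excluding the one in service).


ρ = 49.88/136.44 = 0.3656
Lq = ρ²/(1−ρ) = 0.1337/0.6344 = 0.2107

Final: 0.2107


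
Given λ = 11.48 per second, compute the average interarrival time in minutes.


Mean interarrival time = 1/λ = 1/11.48 second = 0.08711 second
In minutes: 0.08711 × 0.0166667 = 0.001452 min

Final: 0.001452 min


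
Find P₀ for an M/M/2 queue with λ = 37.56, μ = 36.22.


a = λ/μ = 37.56/36.22 = 1.0370; ρ = a/c = 0.5185
Σ_{k=0}^{1} a^k/k! (terms k=0..1) = 1.00000 + 1.03700 = 2.03700
Tail: a^2/(2!(1−ρ)) = 1.07536/(2·0.4815) = 1.11667
P₀ = 1/(2.03700 + 1.11667) = 1/3.15367 = 0.317091

Final: 0.317091


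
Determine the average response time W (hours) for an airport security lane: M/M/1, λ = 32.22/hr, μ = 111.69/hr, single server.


W = 1/(μ−λ) = 1/(111.69 − 32.22) = 1/79.47 = 0.01258 hr

Final: 0.01258 hr


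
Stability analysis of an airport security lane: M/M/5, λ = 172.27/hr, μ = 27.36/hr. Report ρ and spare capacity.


Total capacity cμ = 5·27.36 = 136.80/hr
ρ = λ/(cμ) = 172.27/136.80 = 1.2593
Stable ⇔ ρ < 1: NO
Spare capacity = cμ − λ = 136.80 − 172.27 = -35.47/hr

Final: ρ = 1.2593; unstable; margin = -35.47/hr


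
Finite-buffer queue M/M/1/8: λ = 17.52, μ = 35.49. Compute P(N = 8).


ρ = λ/μ = 17.52/35.49 = 0.4937
P_K = (1−ρ)ρ^K/(1−ρ^(K+1)) = (0.5063·0.003527)/(1 − 0.001741)
= 0.001786/0.998259 = 0.001789

Final: 0.001789


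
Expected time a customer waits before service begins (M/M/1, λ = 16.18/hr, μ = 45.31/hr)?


ρ = 16.18/45.31 = 0.3571
Wq = ρ/(μ−λ) = 0.3571/(45.31 − 16.18) = 0.3571/29.13 = 0.01226 hr

Final: 0.01226 hr


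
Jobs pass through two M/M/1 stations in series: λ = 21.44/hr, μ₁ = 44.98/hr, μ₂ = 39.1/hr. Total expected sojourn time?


Each node sees arrival rate λ = 21.44/hr (tandem ⇒ throughput preserved).
W₁ = 1/(μ₁−λ) = 1/(44.98−21.44) = 0.04248 hr
W₂ = 1/(μ₂−λ) = 1/(39.1−21.44) = 0.05663 hr
W_total = W₁ + W₂ = 0.04248 + 0.05663 = 0.09911 hr

Final: 0.09911 hr


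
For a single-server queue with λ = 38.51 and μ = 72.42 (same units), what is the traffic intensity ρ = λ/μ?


ρ = λ/μ = 38.51/72.42 = 0.5318

Final: 0.5318


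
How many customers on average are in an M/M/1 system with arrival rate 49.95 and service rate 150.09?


ρ = λ/μ = 49.95/150.09 = 0.3328
L = ρ/(1−ρ) = 0.3328/(1 − 0.3328) = 0.3328/0.6672 = 0.4988

Final: 0.4988


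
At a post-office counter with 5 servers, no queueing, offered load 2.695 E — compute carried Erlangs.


B(5,2.695) = 0.084795 (Erlang-B)
Carried load = a(1 − B) = 2.695·(1 − 0.084795) = 2.695·0.915205 = 2.4665 E

Final: 2.4665 Erlangs


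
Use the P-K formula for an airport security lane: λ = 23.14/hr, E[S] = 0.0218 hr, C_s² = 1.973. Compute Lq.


ρ = λ·E[S] = 23.14·0.0218 = 0.5045
Lq = ρ²(1+C_s²)/(2(1−ρ)) = 0.2545·(1+1.973)/(2·0.4955)
= 0.2545·2.9730/0.9911 = 0.76334

Final: 0.76334


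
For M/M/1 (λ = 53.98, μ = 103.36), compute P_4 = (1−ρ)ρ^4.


ρ = 53.98/103.36 = 0.5223
P_n = (1−ρ)·ρ^n = (1 − 0.5223)·0.5223^4 = 0.4777·0.074391 = 0.035540

Final: 0.035540


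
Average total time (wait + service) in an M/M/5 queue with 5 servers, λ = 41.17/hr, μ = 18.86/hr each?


a = 2.1829; ρ = 0.4366; P₀ = 0.111378
Lq = P₀·a^c·ρ/(c!(1−ρ)²) = 0.06327
Wq = Lq/λ = 0.06327/41.17 = 0.001537 hr
W = Wq + 1/μ = 0.001537 + 0.05302 = 0.05456 hr

Final: 0.05456 hr


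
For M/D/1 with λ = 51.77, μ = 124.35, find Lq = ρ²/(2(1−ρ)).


ρ = 51.77/124.35 = 0.4163
M/D/1: Lq = ρ²/(2(1−ρ)) = 0.1733/(2·0.5837) = 0.14848

Final: 0.14848


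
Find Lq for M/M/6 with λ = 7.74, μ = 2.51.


a = λ/μ = 3.0837; ρ = a/6 = 0.5139
P₀ = 0.044897
Lq = P₀·a^c·ρ / (c!·(1−ρ)²) = 0.044897·859.81187·0.5139/(720·0.23625)
= 0.11664

Final: 0.11664


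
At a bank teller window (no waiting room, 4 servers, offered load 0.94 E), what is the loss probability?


B(c,a) = (a^c/c!) / Σ_{k=0}^{c} a^k/k!
a^4/4! = 0.032531
Σ terms (k=0..4): 1.00000 + 0.94000 + 0.44180 + 0.13843 + 0.03253 = 2.552762
B = 0.032531/2.552762 = 0.012744

Final: 0.012744


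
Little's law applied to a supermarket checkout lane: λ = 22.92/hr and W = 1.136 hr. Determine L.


L = λW = 22.92·1.136 = 26.0371

Final: 26.0371


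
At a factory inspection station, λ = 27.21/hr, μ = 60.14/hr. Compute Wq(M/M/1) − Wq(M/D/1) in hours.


ρ = 27.21/60.14 = 0.4524
Wq(M/M/1) = ρ/(μ−λ) = 0.4524/32.93 = 0.01374 hr
Wq(M/D/1) = ρ/(2(μ−λ)) = 0.006870 hr
Savings = 0.01374 − 0.006870 = 0.006870 hr

Final: 0.006870 hr


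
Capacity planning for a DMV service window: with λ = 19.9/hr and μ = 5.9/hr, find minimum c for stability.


Stability requires cμ > λ ⇔ c > λ/μ.
λ/μ = 19.9/5.9 = 3.3729
Minimum integer c = ⌊3.3729⌋ + 1 = 4
Check: 4·5.9 = 23.60 > 19.9, while 3·5.9 = 17.70 ≤ 19.9

Final: 4 servers


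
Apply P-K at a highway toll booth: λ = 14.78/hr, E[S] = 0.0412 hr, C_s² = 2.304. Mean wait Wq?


ρ = λ·E[S] = 14.78·0.0412 = 0.6089
E[S²] = E[S]²(1+C_s²) = 0.0412²·(1+2.304) = 0.005608
Wq = λ·E[S²]/(2(1−ρ)) = 14.78·0.005608/(2·0.3911) = 0.10598 hr

Final: 0.10598 hr


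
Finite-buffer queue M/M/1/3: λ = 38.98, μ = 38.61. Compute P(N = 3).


ρ = λ/μ = 38.98/38.61 = 1.0096
P_K = (1−ρ)ρ^K/(1−ρ^(K+1)) = (-0.009583·1.029025)/(1 − 1.038887)
= -0.009861/-0.038887 = 0.253588

Final: 0.253588


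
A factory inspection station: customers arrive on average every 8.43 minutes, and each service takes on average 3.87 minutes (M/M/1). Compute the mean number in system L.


λ = 60/8.43 = 7.1174 /hr
μ = 60/3.87 = 15.5039 /hr
ρ = λ/μ = 7.1174/15.5039 = 0.4591
L = ρ/(1−ρ) = 0.4591/0.5409 = 0.8487

Final: 0.8487


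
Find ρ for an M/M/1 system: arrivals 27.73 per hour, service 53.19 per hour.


ρ = λ/μ = 27.73/53.19 = 0.5213

Final: 0.5213


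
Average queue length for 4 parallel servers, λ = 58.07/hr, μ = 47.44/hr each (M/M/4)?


a = λ/μ = 1.2241; ρ = a/4 = 0.3060
P₀ = 0.292935
Lq = P₀·a^c·ρ / (c!·(1−ρ)²) = 0.292935·2.24506·0.3060/(24·0.48161)
= 0.01741

Final: 0.01741


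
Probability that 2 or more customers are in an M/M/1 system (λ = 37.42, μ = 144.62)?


ρ = 37.42/144.62 = 0.2587
P(N ≥ n) = ρ^n = 0.2587^2 = 0.066950

Final: 0.066950


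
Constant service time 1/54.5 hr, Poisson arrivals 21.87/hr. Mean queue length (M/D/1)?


ρ = 21.87/54.5 = 0.4013
M/D/1: Lq = ρ²/(2(1−ρ)) = 0.1610/(2·0.5987) = 0.13448

Final: 0.13448


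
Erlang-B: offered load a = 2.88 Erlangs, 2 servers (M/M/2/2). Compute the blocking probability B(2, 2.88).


B(c,a) = (a^c/c!) / Σ_{k=0}^{c} a^k/k!
a^2/2! = 4.147200
Σ terms (k=0..2): 1.00000 + 2.88000 + 4.14720 = 8.027200
B = 4.147200/8.027200 = 0.516643

Final: 0.516643


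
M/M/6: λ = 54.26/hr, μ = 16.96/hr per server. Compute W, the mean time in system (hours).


a = 3.1993; ρ = 0.5332; P₀ = 0.039803
Lq = P₀·a^c·ρ/(c!(1−ρ)²) = 0.14507
Wq = Lq/λ = 0.14507/54.26 = 0.002674 hr
W = Wq + 1/μ = 0.002674 + 0.05896 = 0.06164 hr

Final: 0.06164 hr


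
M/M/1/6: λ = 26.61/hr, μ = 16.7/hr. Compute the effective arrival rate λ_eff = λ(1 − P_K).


ρ = 1.5934; P_K = (1−ρ)ρ^6/(1−ρ^7) = 0.387266
λ_eff = λ(1 − P_K) = 26.61·(1 − 0.387266) = 26.61·0.612734 = 16.3049 /hr

Final: 16.3049 /hr


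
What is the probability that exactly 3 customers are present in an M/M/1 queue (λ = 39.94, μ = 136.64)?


ρ = 39.94/136.64 = 0.2923
P_n = (1−ρ)·ρ^n = (1 − 0.2923)·0.2923^3 = 0.7077·0.024974 = 0.017674

Final: 0.017674


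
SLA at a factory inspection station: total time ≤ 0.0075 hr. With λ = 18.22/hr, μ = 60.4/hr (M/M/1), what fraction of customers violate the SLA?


W ~ Exponential(μ−λ) for M/M/1.
μ − λ = 60.4 − 18.22 = 42.1800
P(W > t) = e^{−(μ−λ)t} = e^{−0.3163} = 0.728804

Final: 0.728804


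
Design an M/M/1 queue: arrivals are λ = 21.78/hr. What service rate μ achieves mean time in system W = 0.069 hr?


W = 1/(μ−λ) ⇒ μ − λ = 1/W = 1/0.069 = 14.4928
μ = λ + 1/W = 21.78 + 14.4928 = 36.2728 per hr

Final: 36.2728 /hr


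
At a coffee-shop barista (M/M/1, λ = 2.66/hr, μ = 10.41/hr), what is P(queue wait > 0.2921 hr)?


ρ = 2.66/10.41 = 0.2555
P(Wq > t) = ρ·e^{−(μ−λ)t} = 0.2555·e^{−2.2638}
= 0.2555·0.103957 = 0.026564

Final: 0.026564


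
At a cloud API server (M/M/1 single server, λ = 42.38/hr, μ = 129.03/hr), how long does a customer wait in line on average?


ρ = 42.38/129.03 = 0.3285
Wq = ρ/(μ−λ) = 0.3285/(129.03 − 42.38) = 0.3285/86.65 = 0.003791 hr

Final: 0.003791 hr


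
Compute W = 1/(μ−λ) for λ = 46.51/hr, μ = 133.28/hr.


W = 1/(μ−λ) = 1/(133.28 − 46.51) = 1/86.77 = 0.01152 hr

Final: 0.01152 hr


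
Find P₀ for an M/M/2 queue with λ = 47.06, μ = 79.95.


a = λ/μ = 47.06/79.95 = 0.5886; ρ = a/c = 0.2943
Σ_{k=0}^{1} a^k/k! (terms k=0..1) = 1.00000 + 0.58862 = 1.58862
Tail: a^2/(2!(1−ρ)) = 0.34647/(2·0.7057) = 0.24548
P₀ = 1/(1.58862 + 0.24548) = 1/1.83410 = 0.545226

Final: 0.545226


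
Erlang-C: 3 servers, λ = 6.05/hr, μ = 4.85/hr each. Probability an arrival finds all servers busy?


a = λ/μ = 1.2474; ρ = a/3 = 0.4158
P₀ = 0.279390 (from M/M/c formula)
C(c,a) = [a^c/(c!(1−ρ))]·P₀ = [1.94107/(6·0.5842)]·0.279390
= 0.55378·0.279390 = 0.154719

Final: 0.154719


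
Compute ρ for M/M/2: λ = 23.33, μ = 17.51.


ρ = λ/(cμ) = 23.33/(2·17.51) = 23.33/35.02 = 0.6662

Final: 0.6662


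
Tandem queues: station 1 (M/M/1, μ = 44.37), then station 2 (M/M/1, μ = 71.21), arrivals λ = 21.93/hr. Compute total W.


Each node sees arrival rate λ = 21.93/hr (tandem ⇒ throughput preserved).
W₁ = 1/(μ₁−λ) = 1/(44.37−21.93) = 0.04456 hr
W₂ = 1/(μ₂−λ) = 1/(71.21−21.93) = 0.02029 hr
W_total = W₁ + W₂ = 0.04456 + 0.02029 = 0.06486 hr

Final: 0.06486 hr


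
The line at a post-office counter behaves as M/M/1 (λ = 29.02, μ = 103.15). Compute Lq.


ρ = 29.02/103.15 = 0.2813
Lq = ρ²/(1−ρ) = 0.07915/0.7187 = 0.1101

Final: 0.1101


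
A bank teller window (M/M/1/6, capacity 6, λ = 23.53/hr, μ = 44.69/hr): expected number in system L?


ρ = 23.53/44.69 = 0.5265
L = ρ[1 − (K+1)ρ^K + Kρ^(K+1)] / [(1−ρ)(1−ρ^(K+1))]
Numerator: 0.5265·(1 − 7·0.021304 + 6·0.011217) = 0.483432
Denominator: (0.4735)·(0.988783) = 0.468173
L = 0.483432/0.468173 = 1.0326

Final: 1.0326


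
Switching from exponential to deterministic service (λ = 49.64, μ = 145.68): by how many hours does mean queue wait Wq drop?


ρ = 49.64/145.68 = 0.3407
Wq(M/M/1) = ρ/(μ−λ) = 0.3407/96.04 = 0.003548 hr
Wq(M/D/1) = ρ/(2(μ−λ)) = 0.001774 hr
Savings = 0.003548 − 0.001774 = 0.001774 hr

Final: 0.001774 hr


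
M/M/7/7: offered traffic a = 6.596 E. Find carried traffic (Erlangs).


B(7,6.596) = 0.223491 (Erlang-B)
Carried load = a(1 − B) = 6.596·(1 − 0.223491) = 6.596·0.776509 = 5.1219 E

Final: 5.1219 Erlangs


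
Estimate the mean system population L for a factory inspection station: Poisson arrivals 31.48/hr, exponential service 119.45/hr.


ρ = λ/μ = 31.48/119.45 = 0.2635
L = ρ/(1−ρ) = 0.2635/(1 − 0.2635) = 0.2635/0.7365 = 0.3578

Final: 0.3578


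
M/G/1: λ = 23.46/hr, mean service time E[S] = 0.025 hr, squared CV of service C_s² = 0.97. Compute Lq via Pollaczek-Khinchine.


ρ = λ·E[S] = 23.46·0.025 = 0.5865
Lq = ρ²(1+C_s²)/(2(1−ρ)) = 0.3440·(1+0.97)/(2·0.4135)
= 0.3440·1.9700/0.8270 = 0.81940

Final: 0.81940


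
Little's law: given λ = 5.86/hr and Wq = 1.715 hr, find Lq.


Lq = λWq = 5.86·1.715 = 10.0499

Final: 10.0499


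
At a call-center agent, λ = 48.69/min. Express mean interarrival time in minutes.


Mean interarrival time = 1/λ = 1/48.69 minute = 0.02054 minute
In minutes: 0.02054 × 1 = 0.02054 min

Final: 0.02054 min


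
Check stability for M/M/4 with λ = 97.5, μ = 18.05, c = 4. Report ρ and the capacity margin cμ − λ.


Total capacity cμ = 4·18.05 = 72.20/hr
ρ = λ/(cμ) = 97.5/72.20 = 1.3504
Stable ⇔ ρ < 1: NO
Spare capacity = cμ − λ = 72.20 − 97.5 = -25.30/hr

Final: ρ = 1.3504; unstable; margin = -25.30/hr


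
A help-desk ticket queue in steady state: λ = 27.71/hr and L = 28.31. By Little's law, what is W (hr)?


W = L/λ = 28.31/27.71 = 1.0217 hr

Final: 1.0217 hr


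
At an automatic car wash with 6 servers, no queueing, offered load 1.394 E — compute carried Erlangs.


B(6,1.394) = 0.002530 (Erlang-B)
Carried load = a(1 − B) = 1.394·(1 − 0.002530) = 1.394·0.997470 = 1.3905 E

Final: 1.3905 Erlangs
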